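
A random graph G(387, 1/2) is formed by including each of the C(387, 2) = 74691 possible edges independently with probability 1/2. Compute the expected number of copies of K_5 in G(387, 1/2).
E[# K_5] = C(387, 5) · (1/2)^C(5, 2) = 70486792992 / 2^10 = 2202712281/32 = 68834758.78125

For each 5-subset S of vertices (there are C(387, 5) = 70486792992 such S), let X_S = 1 if S induces a K_5 (all C(5, 2) = 10 edges present). Then P(X_S = 1) = (1/2)^10 = 1/1024. By linearity of expectation, E[# K_5] = C(387, 5) · (1/2)^10 = 70486792992 / 1024 = 2202712281/32 = 68834758.78125.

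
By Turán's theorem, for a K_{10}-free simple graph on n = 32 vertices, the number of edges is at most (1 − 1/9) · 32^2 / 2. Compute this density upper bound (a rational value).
Turán density bound = (8/9) · 32^2/2 = 4096/9 ≈ 455.1111

Turán's theorem: ex(n, K_{r+1}) is achieved by the complete r-partite Turán graph T(n, r) with parts as balanced as possible, and is at most (1 − 1/r) · n^2/2. For r = 9, n = 32: the density bound is (8/9) · 1024/2 = 4096/9 ≈ 455.1111. The integer-valued extremum is e(T(32, 9)) = 454, which is strictly less than the density bound 4096/9 since 9 ∤ 32 (the parts of T(32, 9) cannot all be equal).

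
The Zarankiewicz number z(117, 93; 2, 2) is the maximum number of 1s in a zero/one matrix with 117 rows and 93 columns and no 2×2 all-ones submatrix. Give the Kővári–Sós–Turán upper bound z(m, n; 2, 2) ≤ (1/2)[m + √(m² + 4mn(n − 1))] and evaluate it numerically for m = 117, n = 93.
z(117, 93; 2, 2) ≤ (1/2)[117 + √(117² + 4·117·93·92)] = (1/2)[117 + √4017897] = 1060.7346

Kővári–Sós–Turán: let r_1, ..., r_117 be the row sums and z = Σ r_i the total number of 1s. Each pair of columns can share at most one row with both entries 1 (else a 2×2 all-ones block appears), so Σ_i C(r_i, 2) ≤ C(93, 2) = 4278. By convexity Σ_i C(r_i, 2) ≥ 117·C(z/117, 2) = z(z − 117)/(2·117), giving z² − 117z − 117·93·92 ≤ 0 and hence z ≤ (1/2)[117 + √(13689 + 4·1001052)] = (1/2)[117 + √4017897] ≈ (1/2)(117 + 2004.4693) = 1060.7346.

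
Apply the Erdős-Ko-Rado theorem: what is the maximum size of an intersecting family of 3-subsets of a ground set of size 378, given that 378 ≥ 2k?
max |F| = C(377, 2) = 70876

The Erdős-Ko-Rado theorem states: for n ≥ 2k, an intersecting family of k-subsets of an n-element set has size at most C(n − 1, k − 1), with equality for 'star' families {A ⊆ [n] : |A| = k, i ∈ A} (fix an element i). For n = 378, k = 3: C(377, 2) = 70876.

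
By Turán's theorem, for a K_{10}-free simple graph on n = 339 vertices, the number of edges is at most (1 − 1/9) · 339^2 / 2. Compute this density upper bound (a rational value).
Turán density bound = (8/9) · 339^2/2 = 51076

Turán's theorem: ex(n, K_{r+1}) is achieved by the complete r-partite Turán graph T(n, r) with parts as balanced as possible, and is at most (1 − 1/r) · n^2/2. For r = 9, n = 339: the density bound is (8/9) · 114921/2 = 51076. The integer-valued extremum is e(T(339, 9)) = 51075, which is strictly less than the density bound 51076 since 9 ∤ 339 (the parts of T(339, 9) cannot all be equal).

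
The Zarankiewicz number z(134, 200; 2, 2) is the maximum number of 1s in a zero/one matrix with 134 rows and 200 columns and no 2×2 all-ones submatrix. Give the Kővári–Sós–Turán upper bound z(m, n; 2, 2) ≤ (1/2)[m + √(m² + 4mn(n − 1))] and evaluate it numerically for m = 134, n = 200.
z(134, 200; 2, 2) ≤ (1/2)[134 + √(134² + 4·134·200·199)] = (1/2)[134 + √21350756] = 2377.3439

Kővári–Sós–Turán: let r_1, ..., r_134 be the row sums and z = Σ r_i the total number of 1s. Each pair of columns can share at most one row with both entries 1 (else a 2×2 all-ones block appears), so Σ_i C(r_i, 2) ≤ C(200, 2) = 19900. By convexity Σ_i C(r_i, 2) ≥ 134·C(z/134, 2) = z(z − 134)/(2·134), giving z² − 134z − 134·200·199 ≤ 0 and hence z ≤ (1/2)[134 + √(17956 + 4·5333200)] = (1/2)[134 + √21350756] ≈ (1/2)(134 + 4620.6878) = 2377.3439.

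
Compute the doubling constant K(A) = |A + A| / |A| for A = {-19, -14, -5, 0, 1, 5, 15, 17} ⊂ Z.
K = |A + A| / |A| = 30/8 = 15/4

Enumerate A + A = {a + b : a, b ∈ A}. With |A| = 8, there are |A|^2 = 64 ordered sum pairs; collecting distinct values, A + A = {-38, -33, -28, -24, -19, -18, -14, -13, -10, -9, -5, -4, -2, 0, 1, 2, 3, 5, 6, 10, 12, 15, 16, 17, 18, 20, 22, 30, 32, 34}, so |A + A| = 30. Thus K = 30/8 = 15/4. For comparison, the minimum possible |A + A| over all 8-element sets is 2·8 − 1 = 15 (so min K = 15/8), attained only by arithmetic progressions.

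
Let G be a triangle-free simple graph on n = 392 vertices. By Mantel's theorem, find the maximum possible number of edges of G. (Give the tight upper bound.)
ex(392, K_3) = ⌊392^2/4⌋ = 38416

Mantel (1907): a triangle-free graph on n vertices has at most ⌊n^2/4⌋ edges, with equality for the complete bipartite graph K_{⌊n/2⌋, ⌈n/2⌉}. For n = 392: ⌊392^2/4⌋ = ⌊153664/4⌋ = 38416. The extremal graph is K_{196, 196}, which has 196·196 = 38416 edges.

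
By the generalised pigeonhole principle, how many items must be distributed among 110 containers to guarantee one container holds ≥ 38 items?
n = (38 − 1)·110 + 1 = 4071

By the generalised pigeonhole principle, to guarantee some box contains ≥ r objects we need more than (r − 1) · k objects total. Threshold: n = (r − 1) · k + 1. With r = 38 and k = 110: n = 37 · 110 + 1 = 4070 + 1 = 4071. For n = 4070 = 37 · 110, we can put exactly 37 objects in every box, avoiding 38 in any single one — so 4071 is tight.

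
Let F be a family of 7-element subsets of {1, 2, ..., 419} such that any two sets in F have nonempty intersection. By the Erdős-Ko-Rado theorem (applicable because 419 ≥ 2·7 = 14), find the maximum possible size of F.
max |F| = C(418, 6) = 7146142307304

The Erdős-Ko-Rado theorem states: for n ≥ 2k, an intersecting family of k-subsets of an n-element set has size at most C(n − 1, k − 1), with equality for 'star' families {A ⊆ [n] : |A| = k, i ∈ A} (fix an element i). For n = 419, k = 7: C(418, 6) = 7146142307304.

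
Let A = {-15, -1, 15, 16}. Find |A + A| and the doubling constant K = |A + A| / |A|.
K = |A + A| / |A| = 10/4 = 5/2

Enumerate A + A = {a + b : a, b ∈ A}. With |A| = 4, there are |A|^2 = 16 ordered sum pairs; collecting distinct values, A + A = {-30, -16, -2, 0, 1, 14, 15, 30, 31, 32}, so |A + A| = 10. Thus K = 10/4 = 5/2. For comparison, the minimum possible |A + A| over all 4-element sets is 2·4 − 1 = 7 (so min K = 7/4), attained only by arithmetic progressions.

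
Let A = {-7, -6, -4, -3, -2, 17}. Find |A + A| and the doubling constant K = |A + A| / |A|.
K = |A + A| / |A| = 17/6

Enumerate A + A = {a + b : a, b ∈ A}. With |A| = 6, there are |A|^2 = 36 ordered sum pairs; collecting distinct values, A + A = {-14, -13, -12, -11, -10, -9, -8, -7, -6, -5, -4, 10, 11, 13, 14, 15, 34}, so |A + A| = 17. Thus K = 17/6. For comparison, the minimum possible |A + A| over all 6-element sets is 2·6 − 1 = 11 (so min K = 11/6), attained only by arithmetic progressions.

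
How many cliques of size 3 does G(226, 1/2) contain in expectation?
E[# K_3] = C(226, 3) · (1/2)^C(3, 2) = 1898400 / 2^3 = 237300

For each 3-subset S of vertices (there are C(226, 3) = 1898400 such S), let X_S = 1 if S induces a K_3 (all C(3, 2) = 3 edges present). Then P(X_S = 1) = (1/2)^3 = 1/8. By linearity of expectation, E[# K_3] = C(226, 3) · (1/2)^3 = 1898400 / 8 = 237300.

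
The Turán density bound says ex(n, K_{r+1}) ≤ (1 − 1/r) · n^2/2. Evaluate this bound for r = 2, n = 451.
Turán density bound = (1/2) · 451^2/2 = 203401/4 ≈ 50850.25

Turán's theorem: ex(n, K_{r+1}) is achieved by the complete r-partite Turán graph T(n, r) with parts as balanced as possible, and is at most (1 − 1/r) · n^2/2. For r = 2, n = 451: the density bound is (1/2) · 203401/2 = 203401/4 ≈ 50850.25. The integer-valued extremum is e(T(451, 2)) = 50850, which is strictly less than the density bound 203401/4 since 2 ∤ 451 (the parts of T(451, 2) cannot all be equal).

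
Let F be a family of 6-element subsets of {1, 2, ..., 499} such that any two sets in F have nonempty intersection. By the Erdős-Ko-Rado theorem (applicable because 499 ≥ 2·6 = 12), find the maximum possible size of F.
max |F| = C(498, 5) = 250160254344

Erdős-Ko-Rado (1961): when n ≥ 2k, max |F| = C(n−1, k−1). The bound is attained by the star {A : i ∈ A} for any fixed i ∈ [n]. Here C(499−1, 6−1) = C(498, 5) = 250160254344.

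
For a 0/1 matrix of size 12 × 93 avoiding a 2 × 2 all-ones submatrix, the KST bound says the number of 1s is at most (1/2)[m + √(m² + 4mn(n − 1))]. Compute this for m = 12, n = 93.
z(12, 93; 2, 2) ≤ (1/2)[12 + √(12² + 4·12·93·92)] = (1/2)[12 + √410832] = 326.4809

Kővári–Sós–Turán: let r_1, ..., r_12 be the row sums and z = Σ r_i the total number of 1s. Each pair of columns can share at most one row with both entries 1 (else a 2×2 all-ones block appears), so Σ_i C(r_i, 2) ≤ C(93, 2) = 4278. By convexity Σ_i C(r_i, 2) ≥ 12·C(z/12, 2) = z(z − 12)/(2·12), giving z² − 12z − 12·93·92 ≤ 0 and hence z ≤ (1/2)[12 + √(144 + 4·102672)] = (1/2)[12 + √410832] ≈ (1/2)(12 + 640.9618) = 326.4809.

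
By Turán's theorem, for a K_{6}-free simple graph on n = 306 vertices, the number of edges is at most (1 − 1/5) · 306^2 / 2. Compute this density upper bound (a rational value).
Turán density bound = (4/5) · 306^2/2 = 187272/5 ≈ 37454.4

Turán's theorem: ex(n, K_{r+1}) is achieved by the complete r-partite Turán graph T(n, r) with parts as balanced as possible, and is at most (1 − 1/r) · n^2/2. For r = 5, n = 306: the density bound is (4/5) · 93636/2 = 187272/5 ≈ 37454.4. The integer-valued extremum is e(T(306, 5)) = 37454, which is strictly less than the density bound 187272/5 since 5 ∤ 306 (the parts of T(306, 5) cannot all be equal).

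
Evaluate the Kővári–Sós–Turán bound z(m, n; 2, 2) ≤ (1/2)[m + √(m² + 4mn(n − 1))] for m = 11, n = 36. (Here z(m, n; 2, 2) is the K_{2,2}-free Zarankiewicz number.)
z(11, 36; 2, 2) ≤ (1/2)[11 + √(11² + 4·11·36·35)] = (1/2)[11 + √55561] = 123.3569

Kővári–Sós–Turán: let r_1, ..., r_11 be the row sums and z = Σ r_i the total number of 1s. Each pair of columns can share at most one row with both entries 1 (else a 2×2 all-ones block appears), so Σ_i C(r_i, 2) ≤ C(36, 2) = 630. By convexity Σ_i C(r_i, 2) ≥ 11·C(z/11, 2) = z(z − 11)/(2·11), giving z² − 11z − 11·36·35 ≤ 0 and hence z ≤ (1/2)[11 + √(121 + 4·13860)] = (1/2)[11 + √55561] ≈ (1/2)(11 + 235.7138) = 123.3569.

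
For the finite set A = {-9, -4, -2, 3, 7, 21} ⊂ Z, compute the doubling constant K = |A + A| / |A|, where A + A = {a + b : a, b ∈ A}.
K = |A + A| / |A| = 20/6 = 10/3

Enumerate A + A = {a + b : a, b ∈ A}. With |A| = 6, there are |A|^2 = 36 ordered sum pairs; collecting distinct values, A + A = {-18, -13, -11, -8, -6, -4, -2, -1, 1, 3, 5, 6, 10, 12, 14, 17, 19, 24, 28, 42}, so |A + A| = 20. Thus K = 20/6 = 10/3. For comparison, the minimum possible |A + A| over all 6-element sets is 2·6 − 1 = 11 (so min K = 11/6), attained only by arithmetic progressions.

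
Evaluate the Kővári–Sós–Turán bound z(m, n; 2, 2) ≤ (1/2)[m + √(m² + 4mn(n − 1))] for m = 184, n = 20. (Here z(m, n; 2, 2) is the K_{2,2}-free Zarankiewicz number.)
z(184, 20; 2, 2) ≤ (1/2)[184 + √(184² + 4·184·20·19)] = (1/2)[184 + √313536] = 371.9714

Kővári–Sós–Turán: let r_1, ..., r_184 be the row sums and z = Σ r_i the total number of 1s. Each pair of columns can share at most one row with both entries 1 (else a 2×2 all-ones block appears), so Σ_i C(r_i, 2) ≤ C(20, 2) = 190. By convexity Σ_i C(r_i, 2) ≥ 184·C(z/184, 2) = z(z − 184)/(2·184), giving z² − 184z − 184·20·19 ≤ 0 and hence z ≤ (1/2)[184 + √(33856 + 4·69920)] = (1/2)[184 + √313536] ≈ (1/2)(184 + 559.9429) = 371.9714.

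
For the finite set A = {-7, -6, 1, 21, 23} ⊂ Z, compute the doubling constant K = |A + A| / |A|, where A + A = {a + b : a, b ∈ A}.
K = |A + A| / |A| = 15/5 = 3

Enumerate A + A = {a + b : a, b ∈ A}. With |A| = 5, there are |A|^2 = 25 ordered sum pairs; collecting distinct values, A + A = {-14, -13, -12, -6, -5, 2, 14, 15, 16, 17, 22, 24, 42, 44, 46}, so |A + A| = 15. Thus K = 15/5 = 3. For comparison, the minimum possible |A + A| over all 5-element sets is 2·5 − 1 = 9 (so min K = 9/5), attained only by arithmetic progressions.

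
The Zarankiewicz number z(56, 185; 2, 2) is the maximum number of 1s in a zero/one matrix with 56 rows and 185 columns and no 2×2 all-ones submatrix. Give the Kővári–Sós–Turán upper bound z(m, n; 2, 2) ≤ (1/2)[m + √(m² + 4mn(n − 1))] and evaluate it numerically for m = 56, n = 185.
z(56, 185; 2, 2) ≤ (1/2)[56 + √(56² + 4·56·185·184)] = (1/2)[56 + √7628096] = 1408.9504

Kővári–Sós–Turán: let r_1, ..., r_56 be the row sums and z = Σ r_i the total number of 1s. Each pair of columns can share at most one row with both entries 1 (else a 2×2 all-ones block appears), so Σ_i C(r_i, 2) ≤ C(185, 2) = 17020. By convexity Σ_i C(r_i, 2) ≥ 56·C(z/56, 2) = z(z − 56)/(2·56), giving z² − 56z − 56·185·184 ≤ 0 and hence z ≤ (1/2)[56 + √(3136 + 4·1906240)] = (1/2)[56 + √7628096] ≈ (1/2)(56 + 2761.9008) = 1408.9504.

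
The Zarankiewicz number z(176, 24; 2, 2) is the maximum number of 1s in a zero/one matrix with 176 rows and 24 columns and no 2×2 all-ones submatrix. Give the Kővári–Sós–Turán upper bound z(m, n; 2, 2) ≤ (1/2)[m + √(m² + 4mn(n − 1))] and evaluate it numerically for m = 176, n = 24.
z(176, 24; 2, 2) ≤ (1/2)[176 + √(176² + 4·176·24·23)] = (1/2)[176 + √419584] = 411.8765

Kővári–Sós–Turán: let r_1, ..., r_176 be the row sums and z = Σ r_i the total number of 1s. Each pair of columns can share at most one row with both entries 1 (else a 2×2 all-ones block appears), so Σ_i C(r_i, 2) ≤ C(24, 2) = 276. By convexity Σ_i C(r_i, 2) ≥ 176·C(z/176, 2) = z(z − 176)/(2·176), giving z² − 176z − 176·24·23 ≤ 0 and hence z ≤ (1/2)[176 + √(30976 + 4·97152)] = (1/2)[176 + √419584] ≈ (1/2)(176 + 647.753) = 411.8765.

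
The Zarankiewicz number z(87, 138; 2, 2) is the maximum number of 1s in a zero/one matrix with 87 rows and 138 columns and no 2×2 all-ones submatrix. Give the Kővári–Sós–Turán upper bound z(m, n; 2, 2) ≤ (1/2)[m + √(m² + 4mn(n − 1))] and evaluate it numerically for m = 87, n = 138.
z(87, 138; 2, 2) ≤ (1/2)[87 + √(87² + 4·87·138·137)] = (1/2)[87 + √6586857] = 1326.7436

Kővári–Sós–Turán: let r_1, ..., r_87 be the row sums and z = Σ r_i the total number of 1s. Each pair of columns can share at most one row with both entries 1 (else a 2×2 all-ones block appears), so Σ_i C(r_i, 2) ≤ C(138, 2) = 9453. By convexity Σ_i C(r_i, 2) ≥ 87·C(z/87, 2) = z(z − 87)/(2·87), giving z² − 87z − 87·138·137 ≤ 0 and hence z ≤ (1/2)[87 + √(7569 + 4·1644822)] = (1/2)[87 + √6586857] ≈ (1/2)(87 + 2566.4873) = 1326.7436.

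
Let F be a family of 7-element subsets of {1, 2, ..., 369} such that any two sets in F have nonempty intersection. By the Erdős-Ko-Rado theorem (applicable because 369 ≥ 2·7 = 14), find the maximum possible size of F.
max |F| = C(368, 6) = 3311031748024

The Erdős-Ko-Rado theorem states: for n ≥ 2k, an intersecting family of k-subsets of an n-element set has size at most C(n − 1, k − 1), with equality for 'star' families {A ⊆ [n] : |A| = k, i ∈ A} (fix an element i). For n = 369, k = 7: C(368, 6) = 3311031748024.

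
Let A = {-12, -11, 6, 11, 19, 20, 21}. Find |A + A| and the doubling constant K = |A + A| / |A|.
K = |A + A| / |A| = 25/7

Enumerate A + A = {a + b : a, b ∈ A}. With |A| = 7, there are |A|^2 = 49 ordered sum pairs; collecting distinct values, A + A = {-24, -23, -22, -6, -5, -1, 0, 7, 8, 9, 10, 12, 17, 22, 25, 26, 27, 30, 31, 32, 38, 39, 40, 41, 42}, so |A + A| = 25. Thus K = 25/7. For comparison, the minimum possible |A + A| over all 7-element sets is 2·7 − 1 = 13 (so min K = 13/7), attained only by arithmetic progressions.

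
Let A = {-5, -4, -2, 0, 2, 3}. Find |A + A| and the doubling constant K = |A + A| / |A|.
K = |A + A| / |A| = 17/6

Enumerate A + A = {a + b : a, b ∈ A}. With |A| = 6, there are |A|^2 = 36 ordered sum pairs; collecting distinct values, A + A = {-10, -9, -8, -7, -6, -5, -4, -3, -2, -1, 0, 1, 2, 3, 4, 5, 6}, so |A + A| = 17. Thus K = 17/6. For comparison, the minimum possible |A + A| over all 6-element sets is 2·6 − 1 = 11 (so min K = 11/6), attained only by arithmetic progressions.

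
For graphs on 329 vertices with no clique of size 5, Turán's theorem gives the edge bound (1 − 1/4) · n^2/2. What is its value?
Turán density bound = (3/4) · 329^2/2 = 324723/8 ≈ 40590.375

Turán's theorem: ex(n, K_{r+1}) is achieved by the complete r-partite Turán graph T(n, r) with parts as balanced as possible, and is at most (1 − 1/r) · n^2/2. For r = 4, n = 329: the density bound is (3/4) · 108241/2 = 324723/8 ≈ 40590.375. The integer-valued extremum is e(T(329, 4)) = 40590, which is strictly less than the density bound 324723/8 since 4 ∤ 329 (the parts of T(329, 4) cannot all be equal).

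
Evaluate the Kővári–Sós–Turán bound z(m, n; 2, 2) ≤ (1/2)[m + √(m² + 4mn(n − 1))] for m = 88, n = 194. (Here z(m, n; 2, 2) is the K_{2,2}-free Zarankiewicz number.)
z(88, 194; 2, 2) ≤ (1/2)[88 + √(88² + 4·88·194·193)] = (1/2)[88 + √13187328] = 1859.718

Kővári–Sós–Turán: let r_1, ..., r_88 be the row sums and z = Σ r_i the total number of 1s. Each pair of columns can share at most one row with both entries 1 (else a 2×2 all-ones block appears), so Σ_i C(r_i, 2) ≤ C(194, 2) = 18721. By convexity Σ_i C(r_i, 2) ≥ 88·C(z/88, 2) = z(z − 88)/(2·88), giving z² − 88z − 88·194·193 ≤ 0 and hence z ≤ (1/2)[88 + √(7744 + 4·3294896)] = (1/2)[88 + √13187328] ≈ (1/2)(88 + 3631.4361) = 1859.718.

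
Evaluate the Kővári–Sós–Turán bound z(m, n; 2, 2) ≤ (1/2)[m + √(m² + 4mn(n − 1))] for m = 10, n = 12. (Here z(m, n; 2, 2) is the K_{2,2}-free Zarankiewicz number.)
z(10, 12; 2, 2) ≤ (1/2)[10 + √(10² + 4·10·12·11)] = (1/2)[10 + √5380] = 41.6742

Kővári–Sós–Turán: let r_1, ..., r_10 be the row sums and z = Σ r_i the total number of 1s. Each pair of columns can share at most one row with both entries 1 (else a 2×2 all-ones block appears), so Σ_i C(r_i, 2) ≤ C(12, 2) = 66. By convexity Σ_i C(r_i, 2) ≥ 10·C(z/10, 2) = z(z − 10)/(2·10), giving z² − 10z − 10·12·11 ≤ 0 and hence z ≤ (1/2)[10 + √(100 + 4·1320)] = (1/2)[10 + √5380] ≈ (1/2)(10 + 73.3485) = 41.6742.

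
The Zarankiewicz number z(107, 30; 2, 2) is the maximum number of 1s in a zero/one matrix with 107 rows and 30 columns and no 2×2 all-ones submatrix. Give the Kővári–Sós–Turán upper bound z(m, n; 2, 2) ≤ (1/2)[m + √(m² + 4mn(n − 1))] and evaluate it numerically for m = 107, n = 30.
z(107, 30; 2, 2) ≤ (1/2)[107 + √(107² + 4·107·30·29)] = (1/2)[107 + √383809] = 363.2616

Kővári–Sós–Turán: let r_1, ..., r_107 be the row sums and z = Σ r_i the total number of 1s. Each pair of columns can share at most one row with both entries 1 (else a 2×2 all-ones block appears), so Σ_i C(r_i, 2) ≤ C(30, 2) = 435. By convexity Σ_i C(r_i, 2) ≥ 107·C(z/107, 2) = z(z − 107)/(2·107), giving z² − 107z − 107·30·29 ≤ 0 and hence z ≤ (1/2)[107 + √(11449 + 4·93090)] = (1/2)[107 + √383809] ≈ (1/2)(107 + 619.5232) = 363.2616.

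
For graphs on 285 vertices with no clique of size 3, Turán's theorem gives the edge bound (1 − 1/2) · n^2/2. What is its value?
Turán density bound = (1/2) · 285^2/2 = 81225/4 ≈ 20306.25

Turán's theorem: ex(n, K_{r+1}) is achieved by the complete r-partite Turán graph T(n, r) with parts as balanced as possible, and is at most (1 − 1/r) · n^2/2. For r = 2, n = 285: the density bound is (1/2) · 81225/2 = 81225/4 ≈ 20306.25. The integer-valued extremum is e(T(285, 2)) = 20306, which is strictly less than the density bound 81225/4 since 2 ∤ 285 (the parts of T(285, 2) cannot all be equal).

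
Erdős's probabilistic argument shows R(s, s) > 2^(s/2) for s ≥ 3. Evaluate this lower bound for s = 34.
2^(34/2) = 131072; so R(34, 34) > 131072

Colour each edge of K_n uniformly at random with red/blue. The expected number of monochromatic K_34 is C(n, 34) · 2 · 2^(−C(34,2)). If C(n, 34) · 2^(1 − C(34,2)) < 1, then with positive probability no monochromatic K_34 exists, so R(34, 34) > n. The standard estimate C(n, 34) ≤ n^34/34! shows this inequality holds whenever n ≤ 2^(34/2) (since 34! · 2^(C(34,2) − 1) > 2^(34^2/2) ≥ n^34). Hence R(34, 34) > 2^(34/2) = 131072.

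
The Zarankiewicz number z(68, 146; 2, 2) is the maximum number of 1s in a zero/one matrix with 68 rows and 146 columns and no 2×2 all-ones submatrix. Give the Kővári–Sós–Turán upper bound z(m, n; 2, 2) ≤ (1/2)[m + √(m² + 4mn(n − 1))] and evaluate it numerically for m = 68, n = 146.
z(68, 146; 2, 2) ≤ (1/2)[68 + √(68² + 4·68·146·145)] = (1/2)[68 + √5762864] = 1234.2983

Kővári–Sós–Turán: let r_1, ..., r_68 be the row sums and z = Σ r_i the total number of 1s. Each pair of columns can share at most one row with both entries 1 (else a 2×2 all-ones block appears), so Σ_i C(r_i, 2) ≤ C(146, 2) = 10585. By convexity Σ_i C(r_i, 2) ≥ 68·C(z/68, 2) = z(z − 68)/(2·68), giving z² − 68z − 68·146·145 ≤ 0 and hence z ≤ (1/2)[68 + √(4624 + 4·1439560)] = (1/2)[68 + √5762864] ≈ (1/2)(68 + 2400.5966) = 1234.2983.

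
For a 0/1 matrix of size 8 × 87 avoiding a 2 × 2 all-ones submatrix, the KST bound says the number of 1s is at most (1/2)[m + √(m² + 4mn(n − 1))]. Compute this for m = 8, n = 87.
z(8, 87; 2, 2) ≤ (1/2)[8 + √(8² + 4·8·87·86)] = (1/2)[8 + √239488] = 248.6876

Kővári–Sós–Turán: let r_1, ..., r_8 be the row sums and z = Σ r_i the total number of 1s. Each pair of columns can share at most one row with both entries 1 (else a 2×2 all-ones block appears), so Σ_i C(r_i, 2) ≤ C(87, 2) = 3741. By convexity Σ_i C(r_i, 2) ≥ 8·C(z/8, 2) = z(z − 8)/(2·8), giving z² − 8z − 8·87·86 ≤ 0 and hence z ≤ (1/2)[8 + √(64 + 4·59856)] = (1/2)[8 + √239488] ≈ (1/2)(8 + 489.3751) = 248.6876.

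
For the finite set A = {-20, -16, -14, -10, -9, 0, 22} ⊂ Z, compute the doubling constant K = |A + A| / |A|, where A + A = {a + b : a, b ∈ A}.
K = |A + A| / |A| = 26/7

Enumerate A + A = {a + b : a, b ∈ A}. With |A| = 7, there are |A|^2 = 49 ordered sum pairs; collecting distinct values, A + A = {-40, -36, -34, -32, -30, -29, -28, -26, -25, -24, -23, -20, -19, -18, -16, -14, -10, -9, 0, 2, 6, 8, 12, 13, 22, 44}, so |A + A| = 26. Thus K = 26/7. For comparison, the minimum possible |A + A| over all 7-element sets is 2·7 − 1 = 13 (so min K = 13/7), attained only by arithmetic progressions.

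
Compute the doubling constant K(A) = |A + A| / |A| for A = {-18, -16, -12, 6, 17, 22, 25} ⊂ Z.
K = |A + A| / |A| = 28/7 = 4

Enumerate A + A = {a + b : a, b ∈ A}. With |A| = 7, there are |A|^2 = 49 ordered sum pairs; collecting distinct values, A + A = {-36, -34, -32, -30, -28, -24, -12, -10, -6, -1, 1, 4, 5, 6, 7, 9, 10, 12, 13, 23, 28, 31, 34, 39, 42, 44, 47, 50}, so |A + A| = 28. Thus K = 28/7 = 4. For comparison, the minimum possible |A + A| over all 7-element sets is 2·7 − 1 = 13 (so min K = 13/7), attained only by arithmetic progressions.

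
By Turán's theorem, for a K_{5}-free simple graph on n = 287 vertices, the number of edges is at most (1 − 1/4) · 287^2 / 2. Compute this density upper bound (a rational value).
Turán density bound = (3/4) · 287^2/2 = 247107/8 ≈ 30888.375

Turán's theorem: ex(n, K_{r+1}) is achieved by the complete r-partite Turán graph T(n, r) with parts as balanced as possible, and is at most (1 − 1/r) · n^2/2. For r = 4, n = 287: the density bound is (3/4) · 82369/2 = 247107/8 ≈ 30888.375. The integer-valued extremum is e(T(287, 4)) = 30888, which is strictly less than the density bound 247107/8 since 4 ∤ 287 (the parts of T(287, 4) cannot all be equal).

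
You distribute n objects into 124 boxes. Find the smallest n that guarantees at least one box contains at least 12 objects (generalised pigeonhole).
n = (12 − 1)·124 + 1 = 1365

By the generalised pigeonhole principle, to guarantee some box contains ≥ r objects we need more than (r − 1) · k objects total. Threshold: n = (r − 1) · k + 1. With r = 12 and k = 124: n = 11 · 124 + 1 = 1364 + 1 = 1365. For n = 1364 = 11 · 124, we can put exactly 11 objects in every box, avoiding 12 in any single one — so 1365 is tight.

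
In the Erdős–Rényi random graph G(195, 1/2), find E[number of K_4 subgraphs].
E[# K_4] = C(195, 4) · (1/2)^C(4, 2) = 58409520 / 2^6 = 3650595/4 = 912648.75

For each 4-subset S of vertices (there are C(195, 4) = 58409520 such S), let X_S = 1 if S induces a K_4 (all C(4, 2) = 6 edges present). Then P(X_S = 1) = (1/2)^6 = 1/64. By linearity of expectation, E[# K_4] = C(195, 4) · (1/2)^6 = 58409520 / 64 = 3650595/4 = 912648.75.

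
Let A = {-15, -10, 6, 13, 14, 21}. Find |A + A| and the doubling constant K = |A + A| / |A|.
K = |A + A| / |A| = 20/6 = 10/3

Enumerate A + A = {a + b : a, b ∈ A}. With |A| = 6, there are |A|^2 = 36 ordered sum pairs; collecting distinct values, A + A = {-30, -25, -20, -9, -4, -2, -1, 3, 4, 6, 11, 12, 19, 20, 26, 27, 28, 34, 35, 42}, so |A + A| = 20. Thus K = 20/6 = 10/3. For comparison, the minimum possible |A + A| over all 6-element sets is 2·6 − 1 = 11 (so min K = 11/6), attained only by arithmetic progressions.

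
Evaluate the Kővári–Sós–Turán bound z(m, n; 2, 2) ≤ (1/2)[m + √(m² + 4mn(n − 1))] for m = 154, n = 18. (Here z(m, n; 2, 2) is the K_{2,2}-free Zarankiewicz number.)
z(154, 18; 2, 2) ≤ (1/2)[154 + √(154² + 4·154·18·17)] = (1/2)[154 + √212212] = 307.3324

Kővári–Sós–Turán: let r_1, ..., r_154 be the row sums and z = Σ r_i the total number of 1s. Each pair of columns can share at most one row with both entries 1 (else a 2×2 all-ones block appears), so Σ_i C(r_i, 2) ≤ C(18, 2) = 153. By convexity Σ_i C(r_i, 2) ≥ 154·C(z/154, 2) = z(z − 154)/(2·154), giving z² − 154z − 154·18·17 ≤ 0 and hence z ≤ (1/2)[154 + √(23716 + 4·47124)] = (1/2)[154 + √212212] ≈ (1/2)(154 + 460.6647) = 307.3324.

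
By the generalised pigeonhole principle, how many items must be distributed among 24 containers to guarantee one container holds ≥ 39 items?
n = (39 − 1)·24 + 1 = 913

By the generalised pigeonhole principle, to guarantee some box contains ≥ r objects we need more than (r − 1) · k objects total. Threshold: n = (r − 1) · k + 1. With r = 39 and k = 24: n = 38 · 24 + 1 = 912 + 1 = 913. For n = 912 = 38 · 24, we can put exactly 38 objects in every box, avoiding 39 in any single one — so 913 is tight.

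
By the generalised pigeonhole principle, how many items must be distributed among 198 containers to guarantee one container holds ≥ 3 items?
n = (3 − 1)·198 + 1 = 397

By the generalised pigeonhole principle, to guarantee some box contains ≥ r objects we need more than (r − 1) · k objects total. Threshold: n = (r − 1) · k + 1. With r = 3 and k = 198: n = 2 · 198 + 1 = 396 + 1 = 397. For n = 396 = 2 · 198, we can put exactly 2 objects in every box, avoiding 3 in any single one — so 397 is tight.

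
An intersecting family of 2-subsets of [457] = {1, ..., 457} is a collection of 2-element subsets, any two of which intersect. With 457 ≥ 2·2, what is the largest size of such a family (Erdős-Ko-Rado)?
max |F| = C(456, 1) = 456

The Erdős-Ko-Rado theorem states: for n ≥ 2k, an intersecting family of k-subsets of an n-element set has size at most C(n − 1, k − 1), with equality for 'star' families {A ⊆ [n] : |A| = k, i ∈ A} (fix an element i). For n = 457, k = 2: C(456, 1) = 456.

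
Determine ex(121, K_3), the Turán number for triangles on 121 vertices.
ex(121, K_3) = ⌊121^2/4⌋ = 3660

Mantel (1907): a triangle-free graph on n vertices has at most ⌊n^2/4⌋ edges, with equality for the complete bipartite graph K_{⌊n/2⌋, ⌈n/2⌉}. For n = 121: ⌊121^2/4⌋ = ⌊14641/4⌋ = 3660. The extremal graph is K_{60, 61}, which has 60·61 = 3660 edges.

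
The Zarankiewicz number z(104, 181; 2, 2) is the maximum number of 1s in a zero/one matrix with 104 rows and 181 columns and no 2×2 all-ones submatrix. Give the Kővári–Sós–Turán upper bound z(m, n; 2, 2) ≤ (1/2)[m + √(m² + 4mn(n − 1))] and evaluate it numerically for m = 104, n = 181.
z(104, 181; 2, 2) ≤ (1/2)[104 + √(104² + 4·104·181·180)] = (1/2)[104 + √13564096] = 1893.4733

Kővári–Sós–Turán: let r_1, ..., r_104 be the row sums and z = Σ r_i the total number of 1s. Each pair of columns can share at most one row with both entries 1 (else a 2×2 all-ones block appears), so Σ_i C(r_i, 2) ≤ C(181, 2) = 16290. By convexity Σ_i C(r_i, 2) ≥ 104·C(z/104, 2) = z(z − 104)/(2·104), giving z² − 104z − 104·181·180 ≤ 0 and hence z ≤ (1/2)[104 + √(10816 + 4·3388320)] = (1/2)[104 + √13564096] ≈ (1/2)(104 + 3682.9466) = 1893.4733.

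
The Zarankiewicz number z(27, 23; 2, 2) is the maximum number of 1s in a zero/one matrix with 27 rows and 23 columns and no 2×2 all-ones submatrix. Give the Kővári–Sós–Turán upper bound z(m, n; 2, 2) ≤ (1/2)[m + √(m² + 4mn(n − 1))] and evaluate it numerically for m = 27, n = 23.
z(27, 23; 2, 2) ≤ (1/2)[27 + √(27² + 4·27·23·22)] = (1/2)[27 + √55377] = 131.1616

Kővári–Sós–Turán: let r_1, ..., r_27 be the row sums and z = Σ r_i the total number of 1s. Each pair of columns can share at most one row with both entries 1 (else a 2×2 all-ones block appears), so Σ_i C(r_i, 2) ≤ C(23, 2) = 253. By convexity Σ_i C(r_i, 2) ≥ 27·C(z/27, 2) = z(z − 27)/(2·27), giving z² − 27z − 27·23·22 ≤ 0 and hence z ≤ (1/2)[27 + √(729 + 4·13662)] = (1/2)[27 + √55377] ≈ (1/2)(27 + 235.3232) = 131.1616.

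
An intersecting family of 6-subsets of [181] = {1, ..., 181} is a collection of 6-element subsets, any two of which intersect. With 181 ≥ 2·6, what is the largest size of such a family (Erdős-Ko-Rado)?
max |F| = C(180, 5) = 1488847536

The Erdős-Ko-Rado theorem states: for n ≥ 2k, an intersecting family of k-subsets of an n-element set has size at most C(n − 1, k − 1), with equality for 'star' families {A ⊆ [n] : |A| = k, i ∈ A} (fix an element i). For n = 181, k = 6: C(180, 5) = 1488847536.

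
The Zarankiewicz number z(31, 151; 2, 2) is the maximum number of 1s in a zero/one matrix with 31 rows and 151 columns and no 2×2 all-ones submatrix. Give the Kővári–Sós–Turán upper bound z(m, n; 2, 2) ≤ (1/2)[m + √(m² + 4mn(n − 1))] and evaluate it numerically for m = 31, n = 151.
z(31, 151; 2, 2) ≤ (1/2)[31 + √(31² + 4·31·151·150)] = (1/2)[31 + √2809561] = 853.5873

Kővári–Sós–Turán: let r_1, ..., r_31 be the row sums and z = Σ r_i the total number of 1s. Each pair of columns can share at most one row with both entries 1 (else a 2×2 all-ones block appears), so Σ_i C(r_i, 2) ≤ C(151, 2) = 11325. By convexity Σ_i C(r_i, 2) ≥ 31·C(z/31, 2) = z(z − 31)/(2·31), giving z² − 31z − 31·151·150 ≤ 0 and hence z ≤ (1/2)[31 + √(961 + 4·702150)] = (1/2)[31 + √2809561] ≈ (1/2)(31 + 1676.1745) = 853.5873.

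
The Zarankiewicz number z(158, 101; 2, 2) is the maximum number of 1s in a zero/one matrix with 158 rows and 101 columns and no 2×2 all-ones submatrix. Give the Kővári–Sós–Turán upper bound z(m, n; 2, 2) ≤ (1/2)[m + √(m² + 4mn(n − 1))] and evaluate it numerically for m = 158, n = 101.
z(158, 101; 2, 2) ≤ (1/2)[158 + √(158² + 4·158·101·100)] = (1/2)[158 + √6408164] = 1344.7176

Kővári–Sós–Turán: let r_1, ..., r_158 be the row sums and z = Σ r_i the total number of 1s. Each pair of columns can share at most one row with both entries 1 (else a 2×2 all-ones block appears), so Σ_i C(r_i, 2) ≤ C(101, 2) = 5050. By convexity Σ_i C(r_i, 2) ≥ 158·C(z/158, 2) = z(z − 158)/(2·158), giving z² − 158z − 158·101·100 ≤ 0 and hence z ≤ (1/2)[158 + √(24964 + 4·1595800)] = (1/2)[158 + √6408164] ≈ (1/2)(158 + 2531.4352) = 1344.7176.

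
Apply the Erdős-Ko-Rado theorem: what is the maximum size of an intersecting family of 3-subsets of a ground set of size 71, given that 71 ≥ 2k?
max |F| = C(70, 2) = 2415

The Erdős-Ko-Rado theorem states: for n ≥ 2k, an intersecting family of k-subsets of an n-element set has size at most C(n − 1, k − 1), with equality for 'star' families {A ⊆ [n] : |A| = k, i ∈ A} (fix an element i). For n = 71, k = 3: C(70, 2) = 2415.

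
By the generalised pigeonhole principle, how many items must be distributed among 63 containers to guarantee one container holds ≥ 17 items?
n = (17 − 1)·63 + 1 = 1009

By the generalised pigeonhole principle, to guarantee some box contains ≥ r objects we need more than (r − 1) · k objects total. Threshold: n = (r − 1) · k + 1. With r = 17 and k = 63: n = 16 · 63 + 1 = 1008 + 1 = 1009. For n = 1008 = 16 · 63, we can put exactly 16 objects in every box, avoiding 17 in any single one — so 1009 is tight.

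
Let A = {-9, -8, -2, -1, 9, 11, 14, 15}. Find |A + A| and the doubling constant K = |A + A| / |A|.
K = |A + A| / |A| = 32/8 = 4

Enumerate A + A = {a + b : a, b ∈ A}. With |A| = 8, there are |A|^2 = 64 ordered sum pairs; collecting distinct values, A + A = {-18, -17, -16, -11, -10, -9, -4, -3, -2, 0, 1, 2, 3, 5, 6, 7, 8, 9, 10, 12, 13, 14, 18, 20, 22, 23, 24, 25, 26, 28, 29, 30}, so |A + A| = 32. Thus K = 32/8 = 4. For comparison, the minimum possible |A + A| over all 8-element sets is 2·8 − 1 = 15 (so min K = 15/8), attained only by arithmetic progressions.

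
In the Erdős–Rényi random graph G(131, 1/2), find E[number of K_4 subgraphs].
E[# K_4] = C(131, 4) · (1/2)^C(4, 2) = 11716640 / 2^6 = 366145/2 = 183072.5

For each 4-subset S of vertices (there are C(131, 4) = 11716640 such S), let X_S = 1 if S induces a K_4 (all C(4, 2) = 6 edges present). Then P(X_S = 1) = (1/2)^6 = 1/64. By linearity of expectation, E[# K_4] = C(131, 4) · (1/2)^6 = 11716640 / 64 = 366145/2 = 183072.5.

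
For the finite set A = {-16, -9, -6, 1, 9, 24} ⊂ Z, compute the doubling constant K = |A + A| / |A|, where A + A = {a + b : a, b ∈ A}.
K = |A + A| / |A| = 19/6

Enumerate A + A = {a + b : a, b ∈ A}. With |A| = 6, there are |A|^2 = 36 ordered sum pairs; collecting distinct values, A + A = {-32, -25, -22, -18, -15, -12, -8, -7, -5, 0, 2, 3, 8, 10, 15, 18, 25, 33, 48}, so |A + A| = 19. Thus K = 19/6. For comparison, the minimum possible |A + A| over all 6-element sets is 2·6 − 1 = 11 (so min K = 11/6), attained only by arithmetic progressions.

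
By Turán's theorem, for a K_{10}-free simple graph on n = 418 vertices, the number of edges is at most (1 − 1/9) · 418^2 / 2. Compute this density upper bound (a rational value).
Turán density bound = (8/9) · 418^2/2 = 698896/9 ≈ 77655.1111

Turán's theorem: ex(n, K_{r+1}) is achieved by the complete r-partite Turán graph T(n, r) with parts as balanced as possible, and is at most (1 − 1/r) · n^2/2. For r = 9, n = 418: the density bound is (8/9) · 174724/2 = 698896/9 ≈ 77655.1111. The integer-valued extremum is e(T(418, 9)) = 77654, which is strictly less than the density bound 698896/9 since 9 ∤ 418 (the parts of T(418, 9) cannot all be equal).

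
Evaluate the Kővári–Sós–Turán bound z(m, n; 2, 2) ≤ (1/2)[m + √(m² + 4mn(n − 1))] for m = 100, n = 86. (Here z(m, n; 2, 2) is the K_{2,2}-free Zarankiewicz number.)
z(100, 86; 2, 2) ≤ (1/2)[100 + √(100² + 4·100·86·85)] = (1/2)[100 + √2934000] = 906.4461

Kővári–Sós–Turán: let r_1, ..., r_100 be the row sums and z = Σ r_i the total number of 1s. Each pair of columns can share at most one row with both entries 1 (else a 2×2 all-ones block appears), so Σ_i C(r_i, 2) ≤ C(86, 2) = 3655. By convexity Σ_i C(r_i, 2) ≥ 100·C(z/100, 2) = z(z − 100)/(2·100), giving z² − 100z − 100·86·85 ≤ 0 and hence z ≤ (1/2)[100 + √(10000 + 4·731000)] = (1/2)[100 + √2934000] ≈ (1/2)(100 + 1712.8923) = 906.4461.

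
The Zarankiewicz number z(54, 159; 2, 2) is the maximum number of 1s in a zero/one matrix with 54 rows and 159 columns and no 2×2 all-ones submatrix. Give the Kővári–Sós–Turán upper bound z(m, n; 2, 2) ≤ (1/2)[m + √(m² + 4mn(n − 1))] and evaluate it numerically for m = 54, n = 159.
z(54, 159; 2, 2) ≤ (1/2)[54 + √(54² + 4·54·159·158)] = (1/2)[54 + √5429268] = 1192.0395

Kővári–Sós–Turán: let r_1, ..., r_54 be the row sums and z = Σ r_i the total number of 1s. Each pair of columns can share at most one row with both entries 1 (else a 2×2 all-ones block appears), so Σ_i C(r_i, 2) ≤ C(159, 2) = 12561. By convexity Σ_i C(r_i, 2) ≥ 54·C(z/54, 2) = z(z − 54)/(2·54), giving z² − 54z − 54·159·158 ≤ 0 and hence z ≤ (1/2)[54 + √(2916 + 4·1356588)] = (1/2)[54 + √5429268] ≈ (1/2)(54 + 2330.079) = 1192.0395.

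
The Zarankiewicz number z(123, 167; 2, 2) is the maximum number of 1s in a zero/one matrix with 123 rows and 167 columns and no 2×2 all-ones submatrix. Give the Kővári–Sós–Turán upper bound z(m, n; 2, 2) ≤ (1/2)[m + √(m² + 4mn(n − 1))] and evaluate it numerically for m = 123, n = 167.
z(123, 167; 2, 2) ≤ (1/2)[123 + √(123² + 4·123·167·166)] = (1/2)[123 + √13654353] = 1909.0898

Kővári–Sós–Turán: let r_1, ..., r_123 be the row sums and z = Σ r_i the total number of 1s. Each pair of columns can share at most one row with both entries 1 (else a 2×2 all-ones block appears), so Σ_i C(r_i, 2) ≤ C(167, 2) = 13861. By convexity Σ_i C(r_i, 2) ≥ 123·C(z/123, 2) = z(z − 123)/(2·123), giving z² − 123z − 123·167·166 ≤ 0 and hence z ≤ (1/2)[123 + √(15129 + 4·3409806)] = (1/2)[123 + √13654353] ≈ (1/2)(123 + 3695.1797) = 1909.0898.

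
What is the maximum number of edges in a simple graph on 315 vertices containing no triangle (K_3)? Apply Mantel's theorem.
ex(315, K_3) = ⌊315^2/4⌋ = 24806

Mantel (1907): a triangle-free graph on n vertices has at most ⌊n^2/4⌋ edges, with equality for the complete bipartite graph K_{⌊n/2⌋, ⌈n/2⌉}. For n = 315: ⌊315^2/4⌋ = ⌊99225/4⌋ = 24806. The extremal graph is K_{157, 158}, which has 157·158 = 24806 edges.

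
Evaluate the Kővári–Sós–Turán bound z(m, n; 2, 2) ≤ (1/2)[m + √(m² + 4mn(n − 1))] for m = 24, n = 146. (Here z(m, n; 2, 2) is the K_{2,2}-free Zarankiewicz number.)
z(24, 146; 2, 2) ≤ (1/2)[24 + √(24² + 4·24·146·145)] = (1/2)[24 + √2032896] = 724.8983

Kővári–Sós–Turán: let r_1, ..., r_24 be the row sums and z = Σ r_i the total number of 1s. Each pair of columns can share at most one row with both entries 1 (else a 2×2 all-ones block appears), so Σ_i C(r_i, 2) ≤ C(146, 2) = 10585. By convexity Σ_i C(r_i, 2) ≥ 24·C(z/24, 2) = z(z − 24)/(2·24), giving z² − 24z − 24·146·145 ≤ 0 and hence z ≤ (1/2)[24 + √(576 + 4·508080)] = (1/2)[24 + √2032896] ≈ (1/2)(24 + 1425.7966) = 724.8983.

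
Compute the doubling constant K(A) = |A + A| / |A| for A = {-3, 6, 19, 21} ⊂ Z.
K = |A + A| / |A| = 10/4 = 5/2

Enumerate A + A = {a + b : a, b ∈ A}. With |A| = 4, there are |A|^2 = 16 ordered sum pairs; collecting distinct values, A + A = {-6, 3, 12, 16, 18, 25, 27, 38, 40, 42}, so |A + A| = 10. Thus K = 10/4 = 5/2. For comparison, the minimum possible |A + A| over all 4-element sets is 2·4 − 1 = 7 (so min K = 7/4), attained only by arithmetic progressions.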